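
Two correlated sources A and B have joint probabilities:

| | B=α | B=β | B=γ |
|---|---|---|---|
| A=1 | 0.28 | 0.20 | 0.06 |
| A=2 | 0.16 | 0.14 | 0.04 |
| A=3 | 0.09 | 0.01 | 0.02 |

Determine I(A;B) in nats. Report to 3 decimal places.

0.027 nats

Marginals: p(A) = (0.5400, 0.3400, 0.1200), p(B) = (0.5300, 0.3500, 0.1200).
I(A;B) = Σ p(x,y)·ln[p(x,y)/(p(x)p(y))].
  (1,α): 0.28·ln(0.9783) = -0.0061
  (1,β): 0.20·ln(1.0582) = 0.0113
  (1,γ): 0.06·ln(0.9259) = -0.0046
  (2,α): 0.16·ln(0.8879) = -0.0190
  (2,β): 0.14·ln(1.1765) = 0.0228
  (2,γ): 0.04·ln(0.9804) = -0.0008
  (3,α): 0.09·ln(1.4151) = 0.0312
  (3,β): 0.01·ln(0.2381) = -0.0144
  (3,γ): 0.02·ln(1.3889) = 0.0066
Sum = 0.027 nats.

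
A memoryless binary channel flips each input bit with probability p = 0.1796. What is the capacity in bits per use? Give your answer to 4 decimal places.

Binary symmetric channel: C = 1 − h₂(ε) where h₂ is the binary entropy function.
h₂(0.1796) = −0.1796·log₂0.1796 − 0.8204·log₂0.8204 = 0.6792.
C = 1 − 0.6792 = 0.3208 bits per channel use.

0.3208 bits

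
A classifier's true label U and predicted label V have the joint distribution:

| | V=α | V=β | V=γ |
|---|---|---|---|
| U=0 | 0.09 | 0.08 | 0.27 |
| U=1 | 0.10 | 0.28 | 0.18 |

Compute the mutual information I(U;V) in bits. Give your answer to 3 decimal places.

Marginals: p(U) = (0.4400, 0.5600), p(V) = (0.1900, 0.3600, 0.4500).
I(U;V) = Σ p(x,y)·log₂[p(x,y)/(p(x)p(y))].
  (0,α): 0.09·log₂(1.0766) = 0.0096
  (0,β): 0.08·log₂(0.5051) = -0.0788
  (0,γ): 0.27·log₂(1.3636) = 0.1208
  (1,α): 0.10·log₂(0.9398) = -0.0089
  (1,β): 0.28·log₂(1.3889) = 0.1327
  (1,γ): 0.18·log₂(0.7143) = -0.0874
Sum = 0.088 bits.

0.088 bits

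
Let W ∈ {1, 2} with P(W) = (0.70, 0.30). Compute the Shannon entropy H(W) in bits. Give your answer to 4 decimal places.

H(W) = −Σ p·log₂ p.
  −(0.70)·log₂(0.70) = 0.36020
  −(0.30)·log₂(0.30) = 0.52109
Sum: 0.36020 + 0.52109 = 0.8813 bits.

0.8813 bits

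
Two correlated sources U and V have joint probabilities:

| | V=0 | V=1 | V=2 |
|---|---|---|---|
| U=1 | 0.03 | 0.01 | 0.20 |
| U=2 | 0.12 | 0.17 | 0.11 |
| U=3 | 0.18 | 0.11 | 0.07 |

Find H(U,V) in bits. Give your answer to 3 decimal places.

2.899 bits

H(U,V) = −Σ p(x,y)·log₂ p(x,y) over all 9 cells.
  cell (1,0): −0.03·log₂0.03 = 0.1518
  cell (1,1): −0.01·log₂0.01 = 0.0664
  cell (1,2): −0.20·log₂0.20 = 0.4644
  cell (2,0): −0.12·log₂0.12 = 0.3671
  cell (2,1): −0.17·log₂0.17 = 0.4346
  cell (2,2): −0.11·log₂0.11 = 0.3503
  cell (3,0): −0.18·log₂0.18 = 0.4453
  cell (3,1): −0.11·log₂0.11 = 0.3503
  cell (3,2): −0.07·log₂0.07 = 0.2686
Sum = 2.899 bits.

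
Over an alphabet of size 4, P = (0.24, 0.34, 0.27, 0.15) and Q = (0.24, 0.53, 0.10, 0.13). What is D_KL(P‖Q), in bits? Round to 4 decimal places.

D(P‖Q) = Σ p·log₂(p/q).
  0.24·log₂(0.24/0.24) = 0.00000
  0.34·log₂(0.34/0.53) = -0.21776
  0.27·log₂(0.27/0.10) = 0.38690
  0.15·log₂(0.15/0.13) = 0.03097
D(P‖Q) = 0.2001 bits.

0.2001 bits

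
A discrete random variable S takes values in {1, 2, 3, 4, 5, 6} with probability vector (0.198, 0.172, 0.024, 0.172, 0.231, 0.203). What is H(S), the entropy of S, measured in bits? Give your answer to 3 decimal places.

2.421 bits

H(S) = −Σ p·log₂ p.
  −(0.198)·log₂(0.198) = 0.4626
  −(0.172)·log₂(0.172) = 0.4368
  −(0.024)·log₂(0.024) = 0.1291
  −(0.172)·log₂(0.172) = 0.4368
  −(0.231)·log₂(0.231) = 0.4883
  −(0.203)·log₂(0.203) = 0.4670
Sum: 0.4626 + 0.4368 + 0.1291 + 0.4368 + 0.4883 + 0.4670 = 2.421 bits.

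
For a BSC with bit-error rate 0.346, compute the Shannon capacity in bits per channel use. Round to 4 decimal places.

Binary symmetric channel: C = 1 − h₂(ε) where h₂ is the binary entropy function.
h₂(0.346) = −0.346·log₂0.346 − 0.654·log₂0.654 = 0.9304.
C = 1 − 0.9304 = 0.0696 bits per channel use.

0.0696 bits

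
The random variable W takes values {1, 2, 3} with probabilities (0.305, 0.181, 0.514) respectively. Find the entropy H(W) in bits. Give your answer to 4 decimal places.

1.4624 bits

H(W) = −Σ p·log₂ p.
  −(0.305)·log₂(0.305) = 0.52250
  −(0.181)·log₂(0.181) = 0.44633
  −(0.514)·log₂(0.514) = 0.49352
Sum: 0.52250 + 0.44633 + 0.49352 = 1.4624 bits.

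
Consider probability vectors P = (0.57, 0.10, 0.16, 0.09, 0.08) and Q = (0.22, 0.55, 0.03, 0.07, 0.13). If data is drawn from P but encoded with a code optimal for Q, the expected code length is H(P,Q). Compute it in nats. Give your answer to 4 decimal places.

H(P,Q) = −Σ p·ln q.
  −0.57·ln(0.22) = 0.86305
  −0.10·ln(0.55) = 0.05978
  −0.16·ln(0.03) = 0.56105
  −0.09·ln(0.07) = 0.23933
  −0.08·ln(0.13) = 0.16322
H(P,Q) = 1.8864 nats.

1.8864 nats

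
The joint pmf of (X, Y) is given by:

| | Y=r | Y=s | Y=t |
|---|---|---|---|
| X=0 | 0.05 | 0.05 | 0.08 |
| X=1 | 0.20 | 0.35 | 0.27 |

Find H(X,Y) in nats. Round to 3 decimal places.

1.544 nats

H(X,Y) = −Σ p(x,y)·ln p(x,y) over all 6 cells.
  cell (0,r): −0.05·ln0.05 = 0.1498
  cell (0,s): −0.05·ln0.05 = 0.1498
  cell (0,t): −0.08·ln0.08 = 0.2021
  cell (1,r): −0.20·ln0.20 = 0.3219
  cell (1,s): −0.35·ln0.35 = 0.3674
  cell (1,t): −0.27·ln0.27 = 0.3535
Sum = 1.544 nats.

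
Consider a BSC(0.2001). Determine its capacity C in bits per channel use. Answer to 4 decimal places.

Binary symmetric channel: C = 1 − h₂(ε) where h₂ is the binary entropy function.
h₂(0.2001) = −0.2001·log₂0.2001 − 0.7999·log₂0.7999 = 0.7221.
C = 1 − 0.7221 = 0.2779 bits per channel use.

0.2779 bits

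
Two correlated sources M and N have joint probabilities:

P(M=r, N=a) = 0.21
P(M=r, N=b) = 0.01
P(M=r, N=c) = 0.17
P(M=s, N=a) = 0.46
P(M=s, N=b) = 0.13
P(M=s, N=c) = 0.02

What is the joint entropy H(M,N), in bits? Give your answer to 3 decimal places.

H(M,N) = −Σ p(x,y)·log₂ p(x,y) over all 6 cells.
  cell (r,a): −0.21·log₂0.21 = 0.4728
  cell (r,b): −0.01·log₂0.01 = 0.0664
  cell (r,c): −0.17·log₂0.17 = 0.4346
  cell (s,a): −0.46·log₂0.46 = 0.5153
  cell (s,b): −0.13·log₂0.13 = 0.3826
  cell (s,c): −0.02·log₂0.02 = 0.1129
Sum = 1.985 bits.

1.985 bits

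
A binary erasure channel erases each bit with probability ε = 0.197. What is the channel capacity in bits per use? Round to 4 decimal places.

Binary erasure channel: capacity C = 1 − ε.
C = 1 − 0.197 = 0.8030 bits per channel use.

0.8030 bits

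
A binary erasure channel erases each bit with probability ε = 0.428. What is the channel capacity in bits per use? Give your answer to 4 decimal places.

0.5720 bits

Binary erasure channel: capacity C = 1 − ε.
C = 1 − 0.428 = 0.5720 bits per channel use.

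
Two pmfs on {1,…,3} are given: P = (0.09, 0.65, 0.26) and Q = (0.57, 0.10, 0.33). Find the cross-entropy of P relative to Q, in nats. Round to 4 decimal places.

1.8355 nats

H(P,Q) = −Σ p·ln q.
  −0.09·ln(0.57) = 0.05059
  −0.65·ln(0.10) = 1.49668
  −0.26·ln(0.33) = 0.28825
H(P,Q) = 1.8355 nats.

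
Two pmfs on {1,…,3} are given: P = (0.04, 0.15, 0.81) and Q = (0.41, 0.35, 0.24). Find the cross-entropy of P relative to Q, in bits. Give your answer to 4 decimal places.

1.9463 bits

H(P,Q) = −Σ p·log₂ q.
  −0.04·log₂(0.41) = 0.05145
  −0.15·log₂(0.35) = 0.22719
  −0.81·log₂(0.24) = 1.66770
H(P,Q) = 1.9463 bits.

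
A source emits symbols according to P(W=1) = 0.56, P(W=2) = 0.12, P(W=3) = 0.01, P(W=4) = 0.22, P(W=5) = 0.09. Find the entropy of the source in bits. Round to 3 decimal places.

1.695 bits

H(W) = −Σ p·log₂ p.
  −(0.56)·log₂(0.56) = 0.4684
  −(0.12)·log₂(0.12) = 0.3671
  −(0.01)·log₂(0.01) = 0.0664
  −(0.22)·log₂(0.22) = 0.4806
  −(0.09)·log₂(0.09) = 0.3127
Sum: 0.4684 + 0.3671 + 0.0664 + 0.4806 + 0.3127 = 1.695 bits.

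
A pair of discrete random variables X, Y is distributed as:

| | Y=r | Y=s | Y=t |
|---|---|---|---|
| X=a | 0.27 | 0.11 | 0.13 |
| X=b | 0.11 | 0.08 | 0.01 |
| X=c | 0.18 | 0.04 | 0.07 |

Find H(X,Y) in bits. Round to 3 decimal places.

H(X,Y) = −Σ p(x,y)·log₂ p(x,y) over all 9 cells.
  cell (a,r): −0.27·log₂0.27 = 0.5100
  cell (a,s): −0.11·log₂0.11 = 0.3503
  cell (a,t): −0.13·log₂0.13 = 0.3826
  cell (b,r): −0.11·log₂0.11 = 0.3503
  cell (b,s): −0.08·log₂0.08 = 0.2915
  cell (b,t): −0.01·log₂0.01 = 0.0664
  cell (c,r): −0.18·log₂0.18 = 0.4453
  cell (c,s): −0.04·log₂0.04 = 0.1858
  cell (c,t): −0.07·log₂0.07 = 0.2686
Sum = 2.851 bits.

2.851 bits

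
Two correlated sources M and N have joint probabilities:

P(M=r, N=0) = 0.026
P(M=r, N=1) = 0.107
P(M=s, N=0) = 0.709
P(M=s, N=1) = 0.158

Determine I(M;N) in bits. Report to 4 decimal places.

Marginals: p(M) = (0.1330, 0.8670), p(N) = (0.7350, 0.2650).
I(M;N) = Σ p(x,y)·log₂[p(x,y)/(p(x)p(y))].
  (r,0): 0.026·log₂(0.2660) = -0.04968
  (r,1): 0.107·log₂(3.0359) = 0.17143
  (s,0): 0.709·log₂(1.1126) = 0.10914
  (s,1): 0.158·log₂(0.6877) = -0.08535
Sum = 0.1455 bits.

0.1455 bits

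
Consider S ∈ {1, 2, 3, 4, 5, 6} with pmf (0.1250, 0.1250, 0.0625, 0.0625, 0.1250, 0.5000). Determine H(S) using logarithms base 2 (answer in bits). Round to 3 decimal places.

H(S) = −Σ p·log₂ p.
  −(0.1250)·log₂(0.1250) = 0.3750
  −(0.1250)·log₂(0.1250) = 0.3750
  −(0.0625)·log₂(0.0625) = 0.2500
  −(0.0625)·log₂(0.0625) = 0.2500
  −(0.1250)·log₂(0.1250) = 0.3750
  −(0.5000)·log₂(0.5000) = 0.5000
Sum: 0.3750 + 0.3750 + 0.2500 + 0.2500 + 0.3750 + 0.5000 = 2.125 bits.

2.125 bits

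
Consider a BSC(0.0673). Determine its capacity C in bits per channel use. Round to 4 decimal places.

0.6442 bits

Binary symmetric channel: C = 1 − h₂(ε) where h₂ is the binary entropy function.
h₂(0.0673) = −0.0673·log₂0.0673 − 0.9327·log₂0.9327 = 0.3558.
C = 1 − 0.3558 = 0.6442 bits per channel use.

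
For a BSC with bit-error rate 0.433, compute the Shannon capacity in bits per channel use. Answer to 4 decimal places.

0.0130 bits

Binary symmetric channel: C = 1 − h₂(ε) where h₂ is the binary entropy function.
h₂(0.433) = −0.433·log₂0.433 − 0.567·log₂0.567 = 0.9870.
C = 1 − 0.9870 = 0.0130 bits per channel use.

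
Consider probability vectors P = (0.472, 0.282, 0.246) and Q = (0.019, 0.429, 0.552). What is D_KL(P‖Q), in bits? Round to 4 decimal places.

1.7301 bits

D(P‖Q) = Σ p·log₂(p/q).
  0.472·log₂(0.472/0.019) = 2.18759
  0.282·log₂(0.282/0.429) = -0.17069
  0.246·log₂(0.246/0.552) = -0.28684
D(P‖Q) = 1.7301 bits.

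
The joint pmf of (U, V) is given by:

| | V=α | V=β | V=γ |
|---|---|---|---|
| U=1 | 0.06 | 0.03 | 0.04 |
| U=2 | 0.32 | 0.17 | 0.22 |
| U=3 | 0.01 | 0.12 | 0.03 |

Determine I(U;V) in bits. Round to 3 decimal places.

0.123 bits

Marginals: p(U) = (0.1300, 0.7100, 0.1600), p(V) = (0.3900, 0.3200, 0.2900).
I(U;V) = Σ p(x,y)·log₂[p(x,y)/(p(x)p(y))].
  (1,α): 0.06·log₂(1.1834) = 0.0146
  (1,β): 0.03·log₂(0.7212) = -0.0141
  (1,γ): 0.04·log₂(1.0610) = 0.0034
  (2,α): 0.32·log₂(1.1557) = 0.0668
  (2,β): 0.17·log₂(0.7482) = -0.0711
  (2,γ): 0.22·log₂(1.0685) = 0.0210
  (3,α): 0.01·log₂(0.1603) = -0.0264
  (3,β): 0.12·log₂(2.3438) = 0.1475
  (3,γ): 0.03·log₂(0.6466) = -0.0189
Sum = 0.123 bits.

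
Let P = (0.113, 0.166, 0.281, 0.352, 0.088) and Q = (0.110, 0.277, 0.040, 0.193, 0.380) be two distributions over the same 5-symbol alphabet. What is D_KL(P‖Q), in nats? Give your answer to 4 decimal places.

0.5486 nats

D(P‖Q) = Σ p·ln(p/q).
  0.113·ln(0.113/0.110) = 0.00304
  0.166·ln(0.166/0.277) = -0.08500
  0.281·ln(0.281/0.040) = 0.54780
  0.352·ln(0.352/0.193) = 0.21153
  0.088·ln(0.088/0.380) = -0.12873
D(P‖Q) = 0.5486 nats.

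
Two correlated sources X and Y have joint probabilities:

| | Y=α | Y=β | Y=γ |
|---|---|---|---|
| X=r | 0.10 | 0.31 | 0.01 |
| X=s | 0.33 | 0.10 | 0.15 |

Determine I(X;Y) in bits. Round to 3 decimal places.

0.262 bits

Marginals: p(X) = (0.4200, 0.5800), p(Y) = (0.4300, 0.4100, 0.1600).
I(X;Y) = Σ p(x,y)·log₂[p(x,y)/(p(x)p(y))].
  (r,α): 0.10·log₂(0.5537) = -0.0853
  (r,β): 0.31·log₂(1.8002) = 0.2629
  (r,γ): 0.01·log₂(0.1488) = -0.0275
  (s,α): 0.33·log₂(1.3232) = 0.1333
  (s,β): 0.10·log₂(0.4205) = -0.1250
  (s,γ): 0.15·log₂(1.6164) = 0.1039
Sum = 0.262 bits.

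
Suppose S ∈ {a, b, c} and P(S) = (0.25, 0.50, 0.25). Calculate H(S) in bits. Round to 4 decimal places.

H(S) = −Σ p·log₂ p.
  −(0.25)·log₂(0.25) = 0.50000
  −(0.50)·log₂(0.50) = 0.50000
  −(0.25)·log₂(0.25) = 0.50000
Sum: 0.50000 + 0.50000 + 0.50000 = 1.5000 bits.

1.5000 bits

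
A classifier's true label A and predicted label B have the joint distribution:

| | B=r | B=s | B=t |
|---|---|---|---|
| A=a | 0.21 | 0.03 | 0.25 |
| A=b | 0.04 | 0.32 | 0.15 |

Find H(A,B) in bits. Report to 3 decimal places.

2.247 bits

H(A,B) = −Σ p(x,y)·log₂ p(x,y) over all 6 cells.
  cell (a,r): −0.21·log₂0.21 = 0.4728
  cell (a,s): −0.03·log₂0.03 = 0.1518
  cell (a,t): −0.25·log₂0.25 = 0.5000
  cell (b,r): −0.04·log₂0.04 = 0.1858
  cell (b,s): −0.32·log₂0.32 = 0.5260
  cell (b,t): −0.15·log₂0.15 = 0.4105
Sum = 2.247 bits.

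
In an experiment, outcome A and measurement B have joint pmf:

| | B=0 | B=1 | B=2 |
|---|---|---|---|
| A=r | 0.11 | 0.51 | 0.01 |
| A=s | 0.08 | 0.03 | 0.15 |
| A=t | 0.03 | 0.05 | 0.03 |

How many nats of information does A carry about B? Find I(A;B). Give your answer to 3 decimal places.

0.260 nats

Marginals: p(A) = (0.6300, 0.2600, 0.1100), p(B) = (0.2200, 0.5900, 0.1900).
I(A;B) = H(A) + H(B) − H(A,B).
H(A) = 0.8841, H(B) = 0.9600, H(A,B) = 1.5843.
I(A;B) = 0.8841 + 0.9600 − 1.5843 = 0.260 nats.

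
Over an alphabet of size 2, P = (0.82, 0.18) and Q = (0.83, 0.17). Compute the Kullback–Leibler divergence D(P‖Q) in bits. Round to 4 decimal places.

D(P‖Q) = Σ p·log₂(p/q).
  0.82·log₂(0.82/0.83) = -0.01434
  0.18·log₂(0.18/0.17) = 0.01484
D(P‖Q) = 0.0005 bits.

0.0005 bits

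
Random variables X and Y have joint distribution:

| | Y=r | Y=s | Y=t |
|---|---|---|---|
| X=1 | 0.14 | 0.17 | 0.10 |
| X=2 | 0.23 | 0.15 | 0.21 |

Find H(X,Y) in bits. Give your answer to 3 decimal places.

H(X,Y) = −Σ p(x,y)·log₂ p(x,y) over all 6 cells.
  cell (1,r): −0.14·log₂0.14 = 0.3971
  cell (1,s): −0.17·log₂0.17 = 0.4346
  cell (1,t): −0.10·log₂0.10 = 0.3322
  cell (2,r): −0.23·log₂0.23 = 0.4877
  cell (2,s): −0.15·log₂0.15 = 0.4105
  cell (2,t): −0.21·log₂0.21 = 0.4728
Sum = 2.535 bits.

2.535 bits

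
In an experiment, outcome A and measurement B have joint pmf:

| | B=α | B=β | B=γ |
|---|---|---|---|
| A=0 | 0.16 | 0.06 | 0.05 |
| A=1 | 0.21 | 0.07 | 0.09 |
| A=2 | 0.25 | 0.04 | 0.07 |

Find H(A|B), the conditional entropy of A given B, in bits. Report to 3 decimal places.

Marginals: p(A) = (0.2700, 0.3700, 0.3600), p(B) = (0.6200, 0.1700, 0.2100).
H(A|B) = Σ p(B) · H(A|B=·).
  B=α: p=0.6200, H(A|B=α) = 1.5617
  B=β: p=0.1700, H(A|B=β) = 1.5486
  B=γ: p=0.2100, H(A|B=γ) = 1.5452
Weighted sum = 1.556 bits.

1.556 bits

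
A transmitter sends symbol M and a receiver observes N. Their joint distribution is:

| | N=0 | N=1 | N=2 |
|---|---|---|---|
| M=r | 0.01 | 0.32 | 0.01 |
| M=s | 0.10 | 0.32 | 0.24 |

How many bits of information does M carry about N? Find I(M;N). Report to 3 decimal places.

Marginals: p(M) = (0.3400, 0.6600), p(N) = (0.1100, 0.6400, 0.2500).
I(M;N) = H(M) + H(N) − H(M,N).
H(M) = 0.9248, H(N) = 1.2624, H(M,N) = 2.0113.
I(M;N) = 0.9248 + 1.2624 − 2.0113 = 0.176 bits.

0.176 bits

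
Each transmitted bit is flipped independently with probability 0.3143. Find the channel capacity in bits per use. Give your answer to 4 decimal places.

0.1019 bits

Binary symmetric channel: C = 1 − h₂(ε) where h₂ is the binary entropy function.
h₂(0.3143) = −0.3143·log₂0.3143 − 0.6857·log₂0.6857 = 0.8981.
C = 1 − 0.8981 = 0.1019 bits per channel use.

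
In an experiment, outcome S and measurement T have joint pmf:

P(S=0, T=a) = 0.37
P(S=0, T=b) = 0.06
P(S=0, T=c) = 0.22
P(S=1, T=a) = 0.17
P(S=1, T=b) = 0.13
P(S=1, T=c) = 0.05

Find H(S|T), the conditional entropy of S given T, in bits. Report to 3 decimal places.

0.843 bits

Chain rule: H(S|T) = H(S,T) − H(T).
Marginals: p(S) = (0.6500, 0.3500), p(T) = (0.5400, 0.1900, 0.2700).
H(S,T) = 2.2882 bits; H(T) = 1.4453 bits.
H(S|T) = 2.2882 − 1.4453 = 0.843 bits.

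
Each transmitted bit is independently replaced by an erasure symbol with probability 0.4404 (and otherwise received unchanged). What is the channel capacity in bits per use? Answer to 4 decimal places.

Binary erasure channel: capacity C = 1 − ε.
C = 1 − 0.4404 = 0.5596 bits per channel use.

0.5596 bits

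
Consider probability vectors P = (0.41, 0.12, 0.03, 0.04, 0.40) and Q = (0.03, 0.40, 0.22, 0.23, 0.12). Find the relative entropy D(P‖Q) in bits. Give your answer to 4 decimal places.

1.8459 bits

D(P‖Q) = Σ p·log₂(p/q).
  0.41·log₂(0.41/0.03) = 1.54676
  0.12·log₂(0.12/0.40) = -0.20844
  0.03·log₂(0.03/0.22) = -0.08623
  0.04·log₂(0.04/0.23) = -0.10094
  0.40·log₂(0.40/0.12) = 0.69479
D(P‖Q) = 1.8459 bits.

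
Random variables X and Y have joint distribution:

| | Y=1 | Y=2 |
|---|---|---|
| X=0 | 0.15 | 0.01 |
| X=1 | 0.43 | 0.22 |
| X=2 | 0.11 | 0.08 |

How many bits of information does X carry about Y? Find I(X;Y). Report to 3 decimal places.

Marginals: p(X) = (0.1600, 0.6500, 0.1900), p(Y) = (0.6900, 0.3100).
I(X;Y) = H(X) + H(Y) − H(X,Y).
H(X) = 1.2822, H(Y) = 0.8932, H(X,Y) = 2.1229.
I(X;Y) = 1.2822 + 0.8932 − 2.1229 = 0.052 bits.

0.052 bits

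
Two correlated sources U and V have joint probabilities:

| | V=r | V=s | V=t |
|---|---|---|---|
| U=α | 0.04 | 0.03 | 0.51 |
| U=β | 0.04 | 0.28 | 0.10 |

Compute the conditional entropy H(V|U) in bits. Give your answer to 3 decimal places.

Chain rule: H(V|U) = H(U,V) − H(U).
Marginals: p(U) = (0.5800, 0.4200), p(V) = (0.0800, 0.3100, 0.6100).
H(U,V) = 1.8651 bits; H(U) = 0.9815 bits.
H(V|U) = 1.8651 − 0.9815 = 0.884 bits.

0.884 bits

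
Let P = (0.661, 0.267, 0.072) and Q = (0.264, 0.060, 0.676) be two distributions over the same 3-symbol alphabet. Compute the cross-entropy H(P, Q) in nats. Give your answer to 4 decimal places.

H(P,Q) = −Σ p·ln q.
  −0.661·ln(0.264) = 0.88032
  −0.267·ln(0.060) = 0.75118
  −0.072·ln(0.676) = 0.02819
H(P,Q) = 1.6597 nats.

1.6597 nats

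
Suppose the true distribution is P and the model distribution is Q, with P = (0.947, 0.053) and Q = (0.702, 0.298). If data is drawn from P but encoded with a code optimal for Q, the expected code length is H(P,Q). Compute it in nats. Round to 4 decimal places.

0.3992 nats

H(P,Q) = −Σ p·ln q.
  −0.947·ln(0.702) = 0.33507
  −0.053·ln(0.298) = 0.06417
H(P,Q) = 0.3992 nats.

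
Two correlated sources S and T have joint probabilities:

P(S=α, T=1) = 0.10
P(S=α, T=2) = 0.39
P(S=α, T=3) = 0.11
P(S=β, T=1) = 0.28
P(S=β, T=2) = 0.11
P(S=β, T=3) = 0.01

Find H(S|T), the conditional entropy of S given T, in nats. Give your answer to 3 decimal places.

Marginals: p(S) = (0.6000, 0.4000), p(T) = (0.3800, 0.5000, 0.1200).
H(S|T) = Σ p(T) · H(S|T=·).
  T=1: p=0.3800, H(S|T=1) = 0.5763
  T=2: p=0.5000, H(S|T=2) = 0.5269
  T=3: p=0.1200, H(S|T=3) = 0.2868
Weighted sum = 0.517 nats.

0.517 nats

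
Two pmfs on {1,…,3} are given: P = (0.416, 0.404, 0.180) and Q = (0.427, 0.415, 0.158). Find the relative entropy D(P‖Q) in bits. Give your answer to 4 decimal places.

0.0025 bits

D(P‖Q) = Σ p·log₂(p/q).
  0.416·log₂(0.416/0.427) = -0.01566
  0.404·log₂(0.404/0.415) = -0.01566
  0.180·log₂(0.180/0.158) = 0.03385
D(P‖Q) = 0.0025 bits.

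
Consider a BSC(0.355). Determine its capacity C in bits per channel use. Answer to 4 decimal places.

0.0615 bits

Binary symmetric channel: C = 1 − h₂(ε) where h₂ is the binary entropy function.
h₂(0.355) = −0.355·log₂0.355 − 0.645·log₂0.645 = 0.9385.
C = 1 − 0.9385 = 0.0615 bits per channel use.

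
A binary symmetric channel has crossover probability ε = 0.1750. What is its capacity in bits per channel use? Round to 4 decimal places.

Binary symmetric channel: C = 1 − h₂(ε) where h₂ is the binary entropy function.
h₂(0.1750) = −0.1750·log₂0.1750 − 0.8250·log₂0.8250 = 0.6690.
C = 1 − 0.6690 = 0.3310 bits per channel use.

0.3310 bits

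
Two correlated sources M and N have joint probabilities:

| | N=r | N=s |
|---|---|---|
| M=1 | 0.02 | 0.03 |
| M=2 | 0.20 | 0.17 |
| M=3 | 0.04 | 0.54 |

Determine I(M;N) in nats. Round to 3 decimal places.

Marginals: p(M) = (0.0500, 0.3700, 0.5800), p(N) = (0.2600, 0.7400).
I(M;N) = Σ p(x,y)·ln[p(x,y)/(p(x)p(y))].
  (1,r): 0.02·ln(1.5385) = 0.0086
  (1,s): 0.03·ln(0.8108) = -0.0063
  (2,r): 0.20·ln(2.0790) = 0.1464
  (2,s): 0.17·ln(0.6209) = -0.0810
  (3,r): 0.04·ln(0.2653) = -0.0531
  (3,s): 0.54·ln(1.2582) = 0.1240
Sum = 0.139 nats.

0.139 nats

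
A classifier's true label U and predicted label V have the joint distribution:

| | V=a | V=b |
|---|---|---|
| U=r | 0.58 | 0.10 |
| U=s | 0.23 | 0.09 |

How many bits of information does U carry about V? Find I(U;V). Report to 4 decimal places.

Marginals: p(U) = (0.6800, 0.3200), p(V) = (0.8100, 0.1900).
I(U;V) = Σ p(x,y)·log₂[p(x,y)/(p(x)p(y))].
  (r,a): 0.58·log₂(1.0530) = 0.04322
  (r,b): 0.10·log₂(0.7740) = -0.03696
  (s,a): 0.23·log₂(0.8873) = -0.03966
  (s,b): 0.09·log₂(1.4803) = 0.05093
Sum = 0.0175 bits.

0.0175 bits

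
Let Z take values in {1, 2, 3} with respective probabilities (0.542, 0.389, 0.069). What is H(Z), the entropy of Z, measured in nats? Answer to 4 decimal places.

H(Z) = −Σ p·ln p.
  −(0.542)·ln(0.542) = 0.33197
  −(0.389)·ln(0.389) = 0.36728
  −(0.069)·ln(0.069) = 0.18448
Sum: 0.33197 + 0.36728 + 0.18448 = 0.8837 nats.

0.8837 nats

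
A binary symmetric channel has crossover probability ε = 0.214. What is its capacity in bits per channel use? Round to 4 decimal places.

0.2509 bits

Binary symmetric channel: C = 1 − h₂(ε) where h₂ is the binary entropy function.
h₂(0.214) = −0.214·log₂0.214 − 0.786·log₂0.786 = 0.7491.
C = 1 − 0.7491 = 0.2509 bits per channel use.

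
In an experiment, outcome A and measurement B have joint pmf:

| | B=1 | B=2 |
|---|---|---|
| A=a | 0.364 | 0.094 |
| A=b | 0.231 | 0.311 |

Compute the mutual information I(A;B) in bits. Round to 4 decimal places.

0.1050 bits

Marginals: p(A) = (0.4580, 0.5420), p(B) = (0.5950, 0.4050).
I(A;B) = H(A) + H(B) − H(A,B).
H(A) = 0.9949, H(B) = 0.9738, H(A,B) = 1.8637.
I(A;B) = 0.9949 + 0.9738 − 1.8637 = 0.1050 bits.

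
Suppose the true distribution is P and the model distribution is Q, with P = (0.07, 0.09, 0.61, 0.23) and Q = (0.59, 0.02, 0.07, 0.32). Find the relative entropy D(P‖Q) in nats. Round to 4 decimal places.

D(P‖Q) = Σ p·ln(p/q).
  0.07·ln(0.07/0.59) = -0.14921
  0.09·ln(0.09/0.02) = 0.13537
  0.61·ln(0.61/0.07) = 1.32063
  0.23·ln(0.23/0.32) = -0.07596
D(P‖Q) = 1.2308 nats.

1.2308 nats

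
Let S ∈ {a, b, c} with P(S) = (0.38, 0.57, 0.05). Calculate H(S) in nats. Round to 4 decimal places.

H(S) = −Σ p·ln p.
  −(0.38)·ln(0.38) = 0.36768
  −(0.57)·ln(0.57) = 0.32041
  −(0.05)·ln(0.05) = 0.14979
Sum: 0.36768 + 0.32041 + 0.14979 = 0.8379 nats.

0.8379 nats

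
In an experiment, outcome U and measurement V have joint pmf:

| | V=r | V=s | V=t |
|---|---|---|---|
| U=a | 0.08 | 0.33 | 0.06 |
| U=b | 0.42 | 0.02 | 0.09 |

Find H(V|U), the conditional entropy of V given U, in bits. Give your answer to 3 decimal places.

1.017 bits

Chain rule: H(V|U) = H(U,V) − H(U).
Marginals: p(U) = (0.4700, 0.5300), p(V) = (0.5000, 0.3500, 0.1500).
H(U,V) = 2.0140 bits; H(U) = 0.9974 bits.
H(V|U) = 2.0140 − 0.9974 = 1.017 bits.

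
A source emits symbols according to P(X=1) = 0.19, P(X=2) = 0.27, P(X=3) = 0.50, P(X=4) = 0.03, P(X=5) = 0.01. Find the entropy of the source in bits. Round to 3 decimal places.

H(X) = −Σ p·log₂ p.
  −(0.19)·log₂(0.19) = 0.4552
  −(0.27)·log₂(0.27) = 0.5100
  −(0.50)·log₂(0.50) = 0.5000
  −(0.03)·log₂(0.03) = 0.1518
  −(0.01)·log₂(0.01) = 0.0664
Sum: 0.4552 + 0.5100 + 0.5000 + 0.1518 + 0.0664 = 1.683 bits.

1.683 bits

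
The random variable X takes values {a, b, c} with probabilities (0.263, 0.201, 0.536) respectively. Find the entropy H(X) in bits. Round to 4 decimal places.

1.4543 bits

H(X) = −Σ p·log₂ p.
  −(0.263)·log₂(0.263) = 0.50677
  −(0.201)·log₂(0.201) = 0.46526
  −(0.536)·log₂(0.536) = 0.48224
Sum: 0.50677 + 0.46526 + 0.48224 = 1.4543 bits.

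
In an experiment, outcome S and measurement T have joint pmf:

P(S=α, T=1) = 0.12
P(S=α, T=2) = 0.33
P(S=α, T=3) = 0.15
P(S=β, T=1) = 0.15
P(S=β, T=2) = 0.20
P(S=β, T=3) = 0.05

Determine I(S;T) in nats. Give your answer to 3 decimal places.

Marginals: p(S) = (0.6000, 0.4000), p(T) = (0.2700, 0.5300, 0.2000).
I(S;T) = H(S) + H(T) − H(S,T).
H(S) = 0.6730, H(T) = 1.0119, H(S,T) = 1.6611.
I(S;T) = 0.6730 + 1.0119 − 1.6611 = 0.024 nats.

0.024 nats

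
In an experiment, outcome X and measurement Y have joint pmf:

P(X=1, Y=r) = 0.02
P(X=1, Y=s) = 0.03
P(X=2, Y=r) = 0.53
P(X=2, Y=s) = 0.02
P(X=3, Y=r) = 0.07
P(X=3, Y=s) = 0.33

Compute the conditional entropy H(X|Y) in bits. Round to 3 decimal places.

Marginals: p(X) = (0.0500, 0.5500, 0.4000), p(Y) = (0.6200, 0.3800).
H(X|Y) = Σ p(Y) · H(X|Y=·).
  Y=r: p=0.6200, H(X|Y=r) = 0.7085
  Y=s: p=0.3800, H(X|Y=s) = 0.6895
Weighted sum = 0.701 bits.

0.701 bits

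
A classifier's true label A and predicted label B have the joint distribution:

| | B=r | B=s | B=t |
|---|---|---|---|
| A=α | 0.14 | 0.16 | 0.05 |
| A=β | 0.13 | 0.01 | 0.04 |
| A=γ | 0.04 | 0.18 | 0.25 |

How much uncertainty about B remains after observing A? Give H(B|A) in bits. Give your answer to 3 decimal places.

1.315 bits

Chain rule: H(B|A) = H(A,B) − H(A).
Marginals: p(A) = (0.3500, 0.1800, 0.4700), p(B) = (0.3100, 0.3500, 0.3400).
H(A,B) = 2.8021 bits; H(A) = 1.4874 bits.
H(B|A) = 2.8021 − 1.4874 = 1.315 bits.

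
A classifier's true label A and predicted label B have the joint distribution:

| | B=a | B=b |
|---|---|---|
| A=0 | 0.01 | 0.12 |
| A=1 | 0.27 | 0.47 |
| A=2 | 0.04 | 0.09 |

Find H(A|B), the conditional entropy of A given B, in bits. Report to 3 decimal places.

Marginals: p(A) = (0.1300, 0.7400, 0.1300), p(B) = (0.3200, 0.6800).
H(A|B) = Σ p(B) · H(A|B=·).
  B=a: p=0.3200, H(A|B=a) = 0.7381
  B=b: p=0.6800, H(A|B=b) = 1.1961
Weighted sum = 1.050 bits.

1.050 bits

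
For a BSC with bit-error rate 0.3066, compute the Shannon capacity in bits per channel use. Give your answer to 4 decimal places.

Binary symmetric channel: C = 1 − h₂(ε) where h₂ is the binary entropy function.
h₂(0.3066) = −0.3066·log₂0.3066 − 0.6934·log₂0.6934 = 0.8892.
C = 1 − 0.8892 = 0.1108 bits per channel use.

0.1108 bits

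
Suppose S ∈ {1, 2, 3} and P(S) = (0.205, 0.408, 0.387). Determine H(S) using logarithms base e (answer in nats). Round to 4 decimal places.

H(S) = −Σ p·ln p.
  −(0.205)·ln(0.205) = 0.32487
  −(0.408)·ln(0.408) = 0.36577
  −(0.387)·ln(0.387) = 0.36739
Sum: 0.32487 + 0.36577 + 0.36739 = 1.0580 nats.

1.0580 nats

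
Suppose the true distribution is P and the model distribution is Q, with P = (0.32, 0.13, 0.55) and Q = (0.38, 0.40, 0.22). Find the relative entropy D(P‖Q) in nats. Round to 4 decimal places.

0.3029 nats

D(P‖Q) = Σ p·ln(p/q).
  0.32·ln(0.32/0.38) = -0.05499
  0.13·ln(0.13/0.40) = -0.14611
  0.55·ln(0.55/0.22) = 0.50396
D(P‖Q) = 0.3029 nats.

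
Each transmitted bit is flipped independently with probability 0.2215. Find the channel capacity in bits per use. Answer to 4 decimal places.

0.2371 bits

Binary symmetric channel: C = 1 − h₂(ε) where h₂ is the binary entropy function.
h₂(0.2215) = −0.2215·log₂0.2215 − 0.7785·log₂0.7785 = 0.7629.
C = 1 − 0.7629 = 0.2371 bits per channel use.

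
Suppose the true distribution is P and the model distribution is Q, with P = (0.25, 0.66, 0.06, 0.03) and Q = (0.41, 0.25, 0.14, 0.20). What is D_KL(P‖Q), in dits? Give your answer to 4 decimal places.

D(P‖Q) = Σ p·log₁₀(p/q).
  0.25·log₁₀(0.25/0.41) = -0.05371
  0.66·log₁₀(0.66/0.25) = 0.27826
  0.06·log₁₀(0.06/0.14) = -0.02208
  0.03·log₁₀(0.03/0.20) = -0.02472
D(P‖Q) = 0.1778 dits.

0.1778 dits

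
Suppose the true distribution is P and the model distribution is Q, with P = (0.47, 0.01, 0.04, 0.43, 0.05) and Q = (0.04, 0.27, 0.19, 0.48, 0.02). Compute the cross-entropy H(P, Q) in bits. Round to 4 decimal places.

3.0349 bits

H(P,Q) = −Σ p·log₂ q.
  −0.47·log₂(0.04) = 2.18261
  −0.01·log₂(0.27) = 0.01889
  −0.04·log₂(0.19) = 0.09584
  −0.43·log₂(0.48) = 0.45532
  −0.05·log₂(0.02) = 0.28219
H(P,Q) = 3.0349 bits.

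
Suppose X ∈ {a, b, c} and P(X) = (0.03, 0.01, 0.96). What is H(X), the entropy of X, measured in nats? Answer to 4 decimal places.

0.1904 nats

H(X) = −Σ p·ln p.
  −(0.03)·ln(0.03) = 0.10520
  −(0.01)·ln(0.01) = 0.04605
  −(0.96)·ln(0.96) = 0.03919
Sum: 0.10520 + 0.04605 + 0.03919 = 0.1904 nats.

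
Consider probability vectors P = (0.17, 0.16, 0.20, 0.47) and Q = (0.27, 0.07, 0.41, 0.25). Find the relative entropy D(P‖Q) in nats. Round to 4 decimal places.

D(P‖Q) = Σ p·ln(p/q).
  0.17·ln(0.17/0.27) = -0.07865
  0.16·ln(0.16/0.07) = 0.13227
  0.20·ln(0.20/0.41) = -0.14357
  0.47·ln(0.47/0.25) = 0.29670
D(P‖Q) = 0.2068 nats.

0.2068 nats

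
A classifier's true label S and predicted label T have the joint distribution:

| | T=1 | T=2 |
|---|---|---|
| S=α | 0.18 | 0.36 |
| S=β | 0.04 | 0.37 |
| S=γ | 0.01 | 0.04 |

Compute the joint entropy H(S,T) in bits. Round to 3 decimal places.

H(S,T) = −Σ p(x,y)·log₂ p(x,y) over all 6 cells.
  cell (α,1): −0.18·log₂0.18 = 0.4453
  cell (α,2): −0.36·log₂0.36 = 0.5306
  cell (β,1): −0.04·log₂0.04 = 0.1858
  cell (β,2): −0.37·log₂0.37 = 0.5307
  cell (γ,1): −0.01·log₂0.01 = 0.0664
  cell (γ,2): −0.04·log₂0.04 = 0.1858
Sum = 1.945 bits.

1.945 bits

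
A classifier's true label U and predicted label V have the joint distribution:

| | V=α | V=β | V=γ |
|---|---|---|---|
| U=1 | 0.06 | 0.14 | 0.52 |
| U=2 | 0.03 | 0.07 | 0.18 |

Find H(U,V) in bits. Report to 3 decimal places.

1.997 bits

H(U,V) = −Σ p(x,y)·log₂ p(x,y) over all 6 cells.
  cell (1,α): −0.06·log₂0.06 = 0.2435
  cell (1,β): −0.14·log₂0.14 = 0.3971
  cell (1,γ): −0.52·log₂0.52 = 0.4906
  cell (2,α): −0.03·log₂0.03 = 0.1518
  cell (2,β): −0.07·log₂0.07 = 0.2686
  cell (2,γ): −0.18·log₂0.18 = 0.4453
Sum = 1.997 bits.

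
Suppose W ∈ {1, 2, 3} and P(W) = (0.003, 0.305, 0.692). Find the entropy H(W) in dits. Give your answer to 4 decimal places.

0.2755 dits

H(W) = −Σ p·log₁₀ p.
  −(0.003)·log₁₀(0.003) = 0.00757
  −(0.305)·log₁₀(0.305) = 0.15729
  −(0.692)·log₁₀(0.692) = 0.11065
Sum: 0.00757 + 0.15729 + 0.11065 = 0.2755 dits.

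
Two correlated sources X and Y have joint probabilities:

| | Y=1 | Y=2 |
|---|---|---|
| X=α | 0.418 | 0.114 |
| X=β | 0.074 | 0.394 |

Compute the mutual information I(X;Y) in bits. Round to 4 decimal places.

Marginals: p(X) = (0.5320, 0.4680), p(Y) = (0.4920, 0.5080).
I(X;Y) = Σ p(x,y)·log₂[p(x,y)/(p(x)p(y))].
  (α,1): 0.418·log₂(1.5970) = 0.28229
  (α,2): 0.114·log₂(0.4218) = -0.14196
  (β,1): 0.074·log₂(0.3214) = -0.12119
  (β,2): 0.394·log₂(1.6572) = 0.28714
Sum = 0.3063 bits.

0.3063 bits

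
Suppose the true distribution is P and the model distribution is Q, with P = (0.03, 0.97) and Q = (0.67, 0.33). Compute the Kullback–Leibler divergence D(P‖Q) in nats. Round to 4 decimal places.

D(P‖Q) = Σ p·ln(p/q).
  0.03·ln(0.03/0.67) = -0.09318
  0.97·ln(0.97/0.33) = 1.04586
D(P‖Q) = 0.9527 nats.

0.9527 nats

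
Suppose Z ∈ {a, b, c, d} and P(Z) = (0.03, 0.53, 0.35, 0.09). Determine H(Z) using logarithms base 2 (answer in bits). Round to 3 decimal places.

H(Z) = −Σ p·log₂ p.
  −(0.03)·log₂(0.03) = 0.1518
  −(0.53)·log₂(0.53) = 0.4854
  −(0.35)·log₂(0.35) = 0.5301
  −(0.09)·log₂(0.09) = 0.3127
Sum: 0.1518 + 0.4854 + 0.5301 + 0.3127 = 1.480 bits.

1.480 bits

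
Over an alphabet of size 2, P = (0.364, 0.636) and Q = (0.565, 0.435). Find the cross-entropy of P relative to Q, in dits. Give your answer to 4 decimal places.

0.3202 dits

H(P,Q) = −Σ p·log₁₀ q.
  −0.364·log₁₀(0.565) = 0.09025
  −0.636·log₁₀(0.435) = 0.22992
H(P,Q) = 0.3202 dits.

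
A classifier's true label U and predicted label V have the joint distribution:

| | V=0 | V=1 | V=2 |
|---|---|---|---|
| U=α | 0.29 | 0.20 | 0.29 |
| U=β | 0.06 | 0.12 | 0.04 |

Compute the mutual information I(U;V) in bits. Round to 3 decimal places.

Marginals: p(U) = (0.7800, 0.2200), p(V) = (0.3500, 0.3200, 0.3300).
I(U;V) = H(U) + H(V) − H(U,V).
H(U) = 0.7602, H(V) = 1.5840, H(U,V) = 2.2965.
I(U;V) = 0.7602 + 1.5840 − 2.2965 = 0.048 bits.

0.048 bits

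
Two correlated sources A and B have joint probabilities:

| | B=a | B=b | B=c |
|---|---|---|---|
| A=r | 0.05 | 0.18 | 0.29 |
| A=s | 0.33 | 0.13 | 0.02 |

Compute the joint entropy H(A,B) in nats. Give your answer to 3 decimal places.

H(A,B) = −Σ p(x,y)·ln p(x,y) over all 6 cells.
  cell (r,a): −0.05·ln0.05 = 0.1498
  cell (r,b): −0.18·ln0.18 = 0.3087
  cell (r,c): −0.29·ln0.29 = 0.3590
  cell (s,a): −0.33·ln0.33 = 0.3659
  cell (s,b): −0.13·ln0.13 = 0.2652
  cell (s,c): −0.02·ln0.02 = 0.0782
Sum = 1.527 nats.

1.527 nats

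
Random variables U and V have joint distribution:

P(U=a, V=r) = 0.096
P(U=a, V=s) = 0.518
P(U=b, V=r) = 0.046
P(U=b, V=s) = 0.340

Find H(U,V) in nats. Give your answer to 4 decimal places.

H(U,V) = −Σ p(x,y)·ln p(x,y) over all 4 cells.
  cell (a,r): −0.096·ln0.096 = 0.22497
  cell (a,s): −0.518·ln0.518 = 0.34073
  cell (b,r): −0.046·ln0.046 = 0.14164
  cell (b,s): −0.340·ln0.340 = 0.36680
Sum = 1.0741 nats.

1.0741 nats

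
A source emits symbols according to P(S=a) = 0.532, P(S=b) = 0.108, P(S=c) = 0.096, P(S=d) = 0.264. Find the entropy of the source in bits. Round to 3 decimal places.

H(S) = −Σ p·log₂ p.
  −(0.532)·log₂(0.532) = 0.4844
  −(0.108)·log₂(0.108) = 0.3468
  −(0.096)·log₂(0.096) = 0.3246
  −(0.264)·log₂(0.264) = 0.5072
Sum: 0.4844 + 0.3468 + 0.3246 + 0.5072 = 1.663 bits.

1.663 bits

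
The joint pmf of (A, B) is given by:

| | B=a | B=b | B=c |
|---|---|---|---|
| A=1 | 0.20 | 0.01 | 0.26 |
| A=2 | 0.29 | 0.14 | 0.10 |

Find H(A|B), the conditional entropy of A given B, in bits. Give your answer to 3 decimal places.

0.838 bits

Chain rule: H(A|B) = H(A,B) − H(B).
Marginals: p(A) = (0.4700, 0.5300), p(B) = (0.4900, 0.1500, 0.3600).
H(A,B) = 2.2833 bits; H(B) = 1.4454 bits.
H(A|B) = 2.2833 − 1.4454 = 0.838 bits.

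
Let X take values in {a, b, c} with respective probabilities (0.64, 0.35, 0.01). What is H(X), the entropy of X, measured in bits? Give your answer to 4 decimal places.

1.0086 bits

H(X) = −Σ p·log₂ p.
  −(0.64)·log₂(0.64) = 0.41207
  −(0.35)·log₂(0.35) = 0.53010
  −(0.01)·log₂(0.01) = 0.06644
Sum: 0.41207 + 0.53010 + 0.06644 = 1.0086 bits.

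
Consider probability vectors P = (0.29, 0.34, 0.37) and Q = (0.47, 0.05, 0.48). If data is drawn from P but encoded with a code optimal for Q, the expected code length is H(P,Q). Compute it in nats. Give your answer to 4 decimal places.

1.5091 nats

H(P,Q) = −Σ p·ln q.
  −0.29·ln(0.47) = 0.21896
  −0.34·ln(0.05) = 1.01855
  −0.37·ln(0.48) = 0.27157
H(P,Q) = 1.5091 nats.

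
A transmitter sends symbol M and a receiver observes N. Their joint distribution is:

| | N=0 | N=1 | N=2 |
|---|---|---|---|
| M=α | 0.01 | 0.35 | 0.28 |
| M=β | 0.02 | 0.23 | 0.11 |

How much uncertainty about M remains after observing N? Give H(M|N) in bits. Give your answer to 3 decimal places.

0.924 bits

Chain rule: H(M|N) = H(M,N) − H(N).
Marginals: p(M) = (0.6400, 0.3600), p(N) = (0.0300, 0.5800, 0.3900).
H(M,N) = 2.0616 bits; H(N) = 1.1374 bits.
H(M|N) = 2.0616 − 1.1374 = 0.924 bits.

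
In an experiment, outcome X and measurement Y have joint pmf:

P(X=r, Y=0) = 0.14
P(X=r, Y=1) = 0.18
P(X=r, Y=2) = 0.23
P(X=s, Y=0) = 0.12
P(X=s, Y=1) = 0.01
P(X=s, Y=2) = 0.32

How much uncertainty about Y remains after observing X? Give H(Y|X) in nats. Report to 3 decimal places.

0.899 nats

Marginals: p(X) = (0.5500, 0.4500), p(Y) = (0.2600, 0.1900, 0.5500).
H(Y|X) = Σ p(X) · H(Y|X=·).
  X=r: p=0.5500, H(Y|X=r) = 1.0784
  X=s: p=0.4500, H(Y|X=s) = 0.6795
Weighted sum = 0.899 nats.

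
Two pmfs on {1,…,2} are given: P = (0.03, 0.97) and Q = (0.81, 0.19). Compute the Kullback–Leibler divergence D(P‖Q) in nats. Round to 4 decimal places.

D(P‖Q) = Σ p·ln(p/q).
  0.03·ln(0.03/0.81) = -0.09888
  0.97·ln(0.97/0.19) = 1.58136
D(P‖Q) = 1.4825 nats.

1.4825 nats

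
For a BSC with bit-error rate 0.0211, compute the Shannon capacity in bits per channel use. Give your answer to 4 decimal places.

Binary symmetric channel: C = 1 − h₂(ε) where h₂ is the binary entropy function.
h₂(0.0211) = −0.0211·log₂0.0211 − 0.9789·log₂0.9789 = 0.1476.
C = 1 − 0.1476 = 0.8524 bits per channel use.

0.8524 bits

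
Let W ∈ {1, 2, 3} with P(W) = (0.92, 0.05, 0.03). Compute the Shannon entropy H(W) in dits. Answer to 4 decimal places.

0.1441 dits

H(W) = −Σ p·log₁₀ p.
  −(0.92)·log₁₀(0.92) = 0.03332
  −(0.05)·log₁₀(0.05) = 0.06505
  −(0.03)·log₁₀(0.03) = 0.04569
Sum: 0.03332 + 0.06505 + 0.04569 = 0.1441 dits.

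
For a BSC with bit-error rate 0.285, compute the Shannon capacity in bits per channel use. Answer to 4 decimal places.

Binary symmetric channel: C = 1 − h₂(ε) where h₂ is the binary entropy function.
h₂(0.285) = −0.285·log₂0.285 − 0.715·log₂0.715 = 0.8622.
C = 1 − 0.8622 = 0.1378 bits per channel use.

0.1378 bits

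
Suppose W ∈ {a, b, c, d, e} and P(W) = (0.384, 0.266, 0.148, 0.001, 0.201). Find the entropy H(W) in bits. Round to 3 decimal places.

H(W) = −Σ p·log₂ p.
  −(0.384)·log₂(0.384) = 0.5302
  −(0.266)·log₂(0.266) = 0.5082
  −(0.148)·log₂(0.148) = 0.4079
  −(0.001)·log₂(0.001) = 0.0100
  −(0.201)·log₂(0.201) = 0.4653
Sum: 0.5302 + 0.5082 + 0.4079 + 0.0100 + 0.4653 = 1.922 bits.

1.922 bits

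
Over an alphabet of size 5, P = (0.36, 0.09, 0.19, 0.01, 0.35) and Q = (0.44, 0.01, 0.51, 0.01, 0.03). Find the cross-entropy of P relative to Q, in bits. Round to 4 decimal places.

H(P,Q) = −Σ p·log₂ q.
  −0.36·log₂(0.44) = 0.42639
  −0.09·log₂(0.01) = 0.59795
  −0.19·log₂(0.51) = 0.18457
  −0.01·log₂(0.01) = 0.06644
  −0.35·log₂(0.03) = 1.77061
H(P,Q) = 3.0460 bits.

3.0460 bits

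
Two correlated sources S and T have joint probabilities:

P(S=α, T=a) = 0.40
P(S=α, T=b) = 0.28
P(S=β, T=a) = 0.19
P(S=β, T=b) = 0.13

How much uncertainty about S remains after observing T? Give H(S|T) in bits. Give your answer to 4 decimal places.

0.9044 bits

Chain rule: H(S|T) = H(S,T) − H(T).
Marginals: p(S) = (0.6800, 0.3200), p(T) = (0.5900, 0.4100).
H(S,T) = 1.8809 bits; H(T) = 0.9765 bits.
H(S|T) = 1.8809 − 0.9765 = 0.9044 bits.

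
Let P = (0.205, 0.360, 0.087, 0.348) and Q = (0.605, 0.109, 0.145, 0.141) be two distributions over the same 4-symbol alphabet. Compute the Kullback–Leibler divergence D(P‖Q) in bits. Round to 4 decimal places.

0.6899 bits

D(P‖Q) = Σ p·log₂(p/q).
  0.205·log₂(0.205/0.605) = -0.32007
  0.360·log₂(0.360/0.109) = 0.62052
  0.087·log₂(0.087/0.145) = -0.06412
  0.348·log₂(0.348/0.141) = 0.45358
D(P‖Q) = 0.6899 bits.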